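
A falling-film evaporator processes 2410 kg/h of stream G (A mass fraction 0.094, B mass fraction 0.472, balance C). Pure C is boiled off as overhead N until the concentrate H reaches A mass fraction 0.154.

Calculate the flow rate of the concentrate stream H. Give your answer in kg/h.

1471 kg/h

A is conserved: 2410×0.094 = 226.54 kg/h all reports to the concentrate.
Concentrate = 226.54/(target fraction) = 1471 kg/h.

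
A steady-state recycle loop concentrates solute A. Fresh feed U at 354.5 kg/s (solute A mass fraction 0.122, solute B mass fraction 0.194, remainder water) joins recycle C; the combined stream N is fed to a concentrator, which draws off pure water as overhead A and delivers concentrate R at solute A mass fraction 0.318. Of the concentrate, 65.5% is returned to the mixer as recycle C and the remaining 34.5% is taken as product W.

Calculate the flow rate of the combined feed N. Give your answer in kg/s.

612.7 kg/s

Overall solute A balance (none leaves overhead): solute A in fresh feed = solute A in product, i.e. 354.5×0.122 = (1−0.655)·R·0.318.
R = 43.249/(0.318×0.345) = 394.21 kg/s.
Recycle C = 0.655×394.21 = 258.21 kg/s.
Combined feed N = 354.5 + 258.21 = 612.71 kg/s.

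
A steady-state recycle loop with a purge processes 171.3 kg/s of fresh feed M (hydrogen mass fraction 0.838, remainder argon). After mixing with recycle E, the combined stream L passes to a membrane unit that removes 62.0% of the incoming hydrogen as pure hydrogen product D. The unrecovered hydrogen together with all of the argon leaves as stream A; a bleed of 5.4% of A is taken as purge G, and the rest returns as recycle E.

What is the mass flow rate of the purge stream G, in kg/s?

argon enters only via M and leaves only via the purge: 171.3×0.162 = 0.054×(argon in A), and the membrane unit passes all argon, so argon in L = argon in A = 513.9 kg/s.
hydrogen in L: m_A = 171.3×0.838 + (1−0.054)·(1−0.620)·m_A, so m_A = 143.55/0.6405 = 224.11 kg/s.
A = (1−0.620)×224.11 + 513.9 = 599.06 kg/s.
Purge G = 0.054×599.06 = 32.349 kg/s.

32.35 kg/s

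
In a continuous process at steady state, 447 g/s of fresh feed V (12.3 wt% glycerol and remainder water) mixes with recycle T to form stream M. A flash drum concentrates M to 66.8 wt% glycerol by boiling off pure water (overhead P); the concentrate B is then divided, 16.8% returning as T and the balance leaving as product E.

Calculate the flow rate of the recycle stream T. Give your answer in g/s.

Overall glycerol balance (none leaves overhead): glycerol in fresh feed = glycerol in product, i.e. 447×0.123 = (1−0.168)·B·0.668.
B = 54.981/(0.668×0.832) = 98.927 g/s.
Recycle T = 0.168×98.927 = 16.62 g/s.

16.62 g/s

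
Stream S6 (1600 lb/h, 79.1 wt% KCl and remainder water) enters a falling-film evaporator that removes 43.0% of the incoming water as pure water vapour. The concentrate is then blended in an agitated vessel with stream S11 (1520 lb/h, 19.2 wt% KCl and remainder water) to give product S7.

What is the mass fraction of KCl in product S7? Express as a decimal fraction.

0.523

Vapour removed = 0.430×0.209×1600 = 143.79 lb/h; concentrate = 1456.2 lb/h.
KCl reaching the mixer = 1265.6 (from concentrate) + 1520×0.192 = 1557.4 lb/h.
Product flow = 1456.2 + 1520 = 2976.2 lb/h; KCl fraction = 0.523.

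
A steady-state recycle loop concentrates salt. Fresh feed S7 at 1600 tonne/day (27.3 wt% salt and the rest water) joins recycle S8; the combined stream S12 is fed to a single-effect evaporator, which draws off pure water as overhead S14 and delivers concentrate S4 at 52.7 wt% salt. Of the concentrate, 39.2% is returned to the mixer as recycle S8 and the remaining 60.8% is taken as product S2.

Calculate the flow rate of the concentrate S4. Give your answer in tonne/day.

Overall salt balance (none leaves overhead): salt in fresh feed = salt in product, i.e. 1600×0.273 = (1−0.392)·S4·0.527.
S4 = 436.8/(0.527×0.608) = 1363.2 tonne/day.

1363 tonne/day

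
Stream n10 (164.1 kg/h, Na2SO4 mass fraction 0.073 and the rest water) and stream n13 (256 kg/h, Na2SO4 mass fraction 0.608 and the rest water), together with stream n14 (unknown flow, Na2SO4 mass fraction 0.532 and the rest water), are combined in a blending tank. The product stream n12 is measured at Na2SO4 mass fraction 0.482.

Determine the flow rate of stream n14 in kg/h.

697.2 kg/h

Let n14 be the unknown flow. Total out = 420.1 + n14.
Na2SO4 balance: 167.63 + 0.532·n14 = 0.482·(420.1 + n14)
(0.532 − 0.482)·n14 = 0.482×420.1 − 167.63 = 34.861
n14 = 34.861 / 0.050 = 697.22 kg/h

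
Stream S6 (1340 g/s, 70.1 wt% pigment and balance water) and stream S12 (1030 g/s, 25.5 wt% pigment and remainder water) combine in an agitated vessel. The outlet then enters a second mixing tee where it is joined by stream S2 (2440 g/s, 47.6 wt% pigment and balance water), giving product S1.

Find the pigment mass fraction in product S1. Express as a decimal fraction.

Overall, product flow = 4810 g/s.
pigment in = 1340×0.701 + 1030×0.255 + 2440×0.476 = 2363.4 g/s.
pigment fraction in S1 = 0.4914.

0.4914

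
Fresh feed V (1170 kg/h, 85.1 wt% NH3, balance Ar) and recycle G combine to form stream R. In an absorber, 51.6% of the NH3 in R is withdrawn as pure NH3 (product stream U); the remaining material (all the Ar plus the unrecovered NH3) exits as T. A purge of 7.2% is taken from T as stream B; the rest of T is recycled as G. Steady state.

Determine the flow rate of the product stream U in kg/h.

NH3 in R: m_A = 1170×0.851 + (1−0.072)·(1−0.516)·m_A, so m_A = 995.67/0.5508 = 1807.5 kg/h.
Product U = 0.516×1807.5 = 932.68 kg/h.

932.7 kg/h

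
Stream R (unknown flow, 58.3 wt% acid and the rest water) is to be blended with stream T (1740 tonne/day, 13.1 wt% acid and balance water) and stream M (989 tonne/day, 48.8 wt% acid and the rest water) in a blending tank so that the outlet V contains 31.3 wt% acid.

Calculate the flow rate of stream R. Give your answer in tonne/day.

Let R be the unknown flow. Total out = 2729 + R.
acid balance: 710.57 + 0.583·R = 0.313·(2729 + R)
(0.583 − 0.313)·R = 0.313×2729 − 710.57 = 143.61
R = 143.61 / 0.270 = 531.87 tonne/day

531.9 tonne/day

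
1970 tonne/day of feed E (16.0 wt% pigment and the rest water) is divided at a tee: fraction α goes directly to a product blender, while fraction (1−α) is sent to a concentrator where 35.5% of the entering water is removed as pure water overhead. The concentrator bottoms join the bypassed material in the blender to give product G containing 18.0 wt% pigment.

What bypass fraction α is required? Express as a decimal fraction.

All 1970×0.160 = 315.2 tonne/day of pigment reaches G, so G = 315.2/0.180 = 1751.1 tonne/day and vapour = 218.89 tonne/day.
The evaporator receives (1−α)·1970 of feed at 0.840 water and removes 0.355 of that water:
0.355×0.840×(1−α)×1970 = 218.89
(1−α) = 218.89/587.45 = 0.3726;  α = 0.6274.

0.627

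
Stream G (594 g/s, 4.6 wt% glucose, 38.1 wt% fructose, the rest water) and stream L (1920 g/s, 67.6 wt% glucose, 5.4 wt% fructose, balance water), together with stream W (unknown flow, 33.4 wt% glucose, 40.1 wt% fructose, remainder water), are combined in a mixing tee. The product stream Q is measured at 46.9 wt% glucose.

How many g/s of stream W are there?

1083 g/s

Let W be the unknown flow. Total out = 2514 + W.
glucose balance: 1325.2 + 0.334·W = 0.469·(2514 + W)
(0.334 − 0.469)·W = 0.469×2514 − 1325.2 = -146.18
W = -146.18 / -0.135 = 1082.8 g/s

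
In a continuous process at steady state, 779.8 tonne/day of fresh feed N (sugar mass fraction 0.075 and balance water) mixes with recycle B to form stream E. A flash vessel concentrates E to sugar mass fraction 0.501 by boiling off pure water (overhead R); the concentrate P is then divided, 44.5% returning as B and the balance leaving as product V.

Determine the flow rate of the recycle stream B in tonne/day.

93.6 tonne/day

Overall sugar balance (none leaves overhead): sugar in fresh feed = sugar in product, i.e. 779.8×0.075 = (1−0.445)·P·0.501.
P = 58.485/(0.501×0.555) = 210.34 tonne/day.
Recycle B = 0.445×210.34 = 93.6 tonne/day.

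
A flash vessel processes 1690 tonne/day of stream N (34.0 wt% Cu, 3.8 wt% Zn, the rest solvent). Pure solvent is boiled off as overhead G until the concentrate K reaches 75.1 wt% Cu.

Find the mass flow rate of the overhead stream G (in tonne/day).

Cu is conserved: 1690×0.340 = 574.6 tonne/day all reports to the concentrate.
Concentrate = 574.6/(target fraction) = 765.11 tonne/day.
Overhead = 1690 − 765.11 = 924.89 tonne/day.

924.9 tonne/day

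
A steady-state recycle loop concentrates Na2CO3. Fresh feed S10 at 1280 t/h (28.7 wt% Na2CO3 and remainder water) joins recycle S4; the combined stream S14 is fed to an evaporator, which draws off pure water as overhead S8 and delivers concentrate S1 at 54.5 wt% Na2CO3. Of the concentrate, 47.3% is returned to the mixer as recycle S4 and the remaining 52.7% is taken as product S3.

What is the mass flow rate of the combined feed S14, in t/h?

1885 t/h

Overall Na2CO3 balance (none leaves overhead): Na2CO3 in fresh feed = Na2CO3 in product, i.e. 1280×0.287 = (1−0.473)·S1·0.545.
S1 = 367.36/(0.545×0.527) = 1279 t/h.
Recycle S4 = 0.473×1279 = 604.99 t/h.
Combined feed S14 = 1280 + 604.99 = 1885 t/h.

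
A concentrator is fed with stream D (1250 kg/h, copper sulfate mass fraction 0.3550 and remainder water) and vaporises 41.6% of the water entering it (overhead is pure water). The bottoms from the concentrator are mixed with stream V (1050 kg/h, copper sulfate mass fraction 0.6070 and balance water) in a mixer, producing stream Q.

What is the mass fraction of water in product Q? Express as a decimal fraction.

0.4497

Vapour removed = 0.416×0.645×1250 = 335.4 kg/h; concentrate = 914.6 kg/h.
water reaching the mixer = 470.85 (from concentrate) + 1050×0.393 = 883.5 kg/h.
Product flow = 914.6 + 1050 = 1964.6 kg/h; water fraction = 0.4497.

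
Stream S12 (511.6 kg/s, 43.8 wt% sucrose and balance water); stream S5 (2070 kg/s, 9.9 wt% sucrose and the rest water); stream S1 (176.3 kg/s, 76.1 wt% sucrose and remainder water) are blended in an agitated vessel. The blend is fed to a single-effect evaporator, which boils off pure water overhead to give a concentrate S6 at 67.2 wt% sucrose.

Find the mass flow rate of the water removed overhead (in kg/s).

sucrose entering = 511.6×0.438 + 2070×0.099 + 176.3×0.761 = 563.18 kg/s.
All sucrose reports to S6, so S6 = 563.18/0.672 = 838.06 kg/s.
Total feed = 2757.9 kg/s; overhead = 2757.9 − 838.06 = 1919.8 kg/s.

1920 kg/s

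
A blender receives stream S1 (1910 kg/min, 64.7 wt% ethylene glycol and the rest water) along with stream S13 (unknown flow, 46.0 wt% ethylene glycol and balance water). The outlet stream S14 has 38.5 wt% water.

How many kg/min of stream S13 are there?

Let S13 be the unknown flow. Total out = 1910 + S13.
water balance: 674.23 + 0.540·S13 = 0.385·(1910 + S13)
(0.540 − 0.385)·S13 = 0.385×1910 − 674.23 = 61.12
S13 = 61.12 / 0.155 = 394.32 kg/min

394.3 kg/min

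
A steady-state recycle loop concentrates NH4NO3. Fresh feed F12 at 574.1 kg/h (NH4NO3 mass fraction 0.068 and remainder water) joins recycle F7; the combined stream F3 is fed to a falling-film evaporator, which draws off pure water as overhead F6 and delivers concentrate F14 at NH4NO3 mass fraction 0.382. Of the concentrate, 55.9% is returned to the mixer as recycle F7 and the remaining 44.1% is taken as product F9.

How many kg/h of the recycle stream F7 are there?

129.5 kg/h

Overall NH4NO3 balance (none leaves overhead): NH4NO3 in fresh feed = NH4NO3 in product, i.e. 574.1×0.068 = (1−0.559)·F14·0.382.
F14 = 39.039/(0.382×0.441) = 231.74 kg/h.
Recycle F7 = 0.559×231.74 = 129.54 kg/h.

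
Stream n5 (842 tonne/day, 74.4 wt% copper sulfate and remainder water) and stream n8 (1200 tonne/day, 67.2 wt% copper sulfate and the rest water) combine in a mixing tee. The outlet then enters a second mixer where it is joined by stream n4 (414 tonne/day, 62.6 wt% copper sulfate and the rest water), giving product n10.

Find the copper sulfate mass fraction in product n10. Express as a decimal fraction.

0.689

Overall, product flow = 2456 tonne/day.
copper sulfate in = 842×0.744 + 1200×0.672 + 414×0.626 = 1692 tonne/day.
copper sulfate fraction in n10 = 0.689.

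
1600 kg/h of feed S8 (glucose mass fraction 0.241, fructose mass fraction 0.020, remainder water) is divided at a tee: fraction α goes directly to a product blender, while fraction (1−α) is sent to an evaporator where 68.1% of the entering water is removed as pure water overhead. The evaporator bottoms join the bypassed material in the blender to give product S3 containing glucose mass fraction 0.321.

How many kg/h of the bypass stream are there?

807.7 kg/h

All 1600×0.241 = 385.6 kg/h of glucose reaches S3, so S3 = 385.6/0.321 = 1201.2 kg/h and vapour = 398.75 kg/h.
The evaporator receives (1−α)·1600 of feed at 0.739 water and removes 0.681 of that water:
0.681×0.739×(1−α)×1600 = 398.75
(1−α) = 398.75/805.21 = 0.4952;  α = 0.5048.
Bypass flow = 0.5048×1600 = 807.66 kg/h.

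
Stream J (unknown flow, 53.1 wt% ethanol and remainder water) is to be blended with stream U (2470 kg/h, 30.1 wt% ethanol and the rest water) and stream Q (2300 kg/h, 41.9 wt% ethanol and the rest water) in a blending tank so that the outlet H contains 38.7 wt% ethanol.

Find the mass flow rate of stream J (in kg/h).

964 kg/h

Let J be the unknown flow. Total out = 4770 + J.
ethanol balance: 1707.2 + 0.531·J = 0.387·(4770 + J)
(0.531 − 0.387)·J = 0.387×4770 − 1707.2 = 138.82
J = 138.82 / 0.144 = 964.03 kg/h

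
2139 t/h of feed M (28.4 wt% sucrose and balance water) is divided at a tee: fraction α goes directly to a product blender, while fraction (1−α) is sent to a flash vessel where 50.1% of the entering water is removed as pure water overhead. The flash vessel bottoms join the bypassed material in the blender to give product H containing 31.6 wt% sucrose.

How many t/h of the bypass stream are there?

1535 t/h

All 2139×0.284 = 607.48 t/h of sucrose reaches H, so H = 607.48/0.316 = 1922.4 t/h and vapour = 216.61 t/h.
The evaporator receives (1−α)·2139 of feed at 0.716 water and removes 0.501 of that water:
0.501×0.716×(1−α)×2139 = 216.61
(1−α) = 216.61/767.29 = 0.2823;  α = 0.7177.
Bypass flow = 0.7177×2139 = 1535.2 t/h.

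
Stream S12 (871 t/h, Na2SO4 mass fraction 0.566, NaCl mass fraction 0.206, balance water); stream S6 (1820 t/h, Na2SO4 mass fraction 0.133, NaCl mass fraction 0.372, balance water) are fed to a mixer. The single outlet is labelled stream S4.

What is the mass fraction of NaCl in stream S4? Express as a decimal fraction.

Total flow out = 871 + 1820 = 2691 t/h.
NaCl in = 871×0.206 + 1820×0.372 = 856.47 t/h.
NaCl mass fraction in S4 = 856.47/2691 = 0.318.

0.318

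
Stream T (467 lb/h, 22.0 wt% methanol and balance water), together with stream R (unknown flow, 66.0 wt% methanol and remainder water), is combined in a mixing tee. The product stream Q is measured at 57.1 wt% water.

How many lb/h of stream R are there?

Let R be the unknown flow. Total out = 467 + R.
water balance: 364.26 + 0.340·R = 0.571·(467 + R)
(0.340 − 0.571)·R = 0.571×467 − 364.26 = -97.603
R = -97.603 / -0.231 = 422.52 lb/h

422.5 lb/h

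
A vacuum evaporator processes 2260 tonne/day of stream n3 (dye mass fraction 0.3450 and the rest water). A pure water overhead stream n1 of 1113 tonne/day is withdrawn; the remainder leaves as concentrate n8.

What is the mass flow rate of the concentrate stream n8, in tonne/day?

1147 tonne/day

Concentrate = 2260 − 1113 = 1147 tonne/day.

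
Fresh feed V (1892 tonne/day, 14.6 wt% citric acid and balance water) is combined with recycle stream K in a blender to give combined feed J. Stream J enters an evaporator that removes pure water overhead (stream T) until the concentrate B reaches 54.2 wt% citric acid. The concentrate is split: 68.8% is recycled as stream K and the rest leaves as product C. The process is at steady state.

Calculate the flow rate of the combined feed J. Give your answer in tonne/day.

3016 tonne/day

Overall citric acid balance (none leaves overhead): citric acid in fresh feed = citric acid in product, i.e. 1892×0.146 = (1−0.688)·B·0.542.
B = 276.23/(0.542×0.312) = 1633.5 tonne/day.
Recycle K = 0.688×1633.5 = 1123.9 tonne/day.
Combined feed J = 1892 + 1123.9 = 3015.9 tonne/day.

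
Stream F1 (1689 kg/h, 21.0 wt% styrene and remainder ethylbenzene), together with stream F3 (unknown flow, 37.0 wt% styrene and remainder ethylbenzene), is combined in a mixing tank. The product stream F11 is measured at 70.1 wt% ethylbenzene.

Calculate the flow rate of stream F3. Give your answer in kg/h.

2117 kg/h

Let F3 be the unknown flow. Total out = 1689 + F3.
ethylbenzene balance: 1334.3 + 0.630·F3 = 0.701·(1689 + F3)
(0.630 − 0.701)·F3 = 0.701×1689 − 1334.3 = -150.32
F3 = -150.32 / -0.071 = 2117.2 kg/h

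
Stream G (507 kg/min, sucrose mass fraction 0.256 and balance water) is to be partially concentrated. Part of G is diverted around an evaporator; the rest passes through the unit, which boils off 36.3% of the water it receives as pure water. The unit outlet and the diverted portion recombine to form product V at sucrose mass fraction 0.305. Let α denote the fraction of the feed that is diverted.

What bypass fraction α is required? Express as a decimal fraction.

All 507×0.256 = 129.79 kg/min of sucrose reaches V, so V = 129.79/0.305 = 425.55 kg/min and vapour = 81.452 kg/min.
The evaporator receives (1−α)·507 of feed at 0.744 water and removes 0.363 of that water:
0.363×0.744×(1−α)×507 = 81.452
(1−α) = 81.452/136.93 = 0.5949;  α = 0.4051.

0.405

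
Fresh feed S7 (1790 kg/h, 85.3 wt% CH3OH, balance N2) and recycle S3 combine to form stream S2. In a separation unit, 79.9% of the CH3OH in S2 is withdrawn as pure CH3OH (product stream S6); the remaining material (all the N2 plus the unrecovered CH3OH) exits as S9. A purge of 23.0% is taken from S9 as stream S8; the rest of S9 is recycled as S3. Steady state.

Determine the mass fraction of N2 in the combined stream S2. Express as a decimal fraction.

0.3877

N2 enters only via S7 and leaves only via the purge: 1790×0.147 = 0.230×(N2 in S9), and the separation unit passes all N2, so N2 in S2 = N2 in S9 = 1144 kg/h.
CH3OH in S2: m_A = 1790×0.853 + (1−0.230)·(1−0.799)·m_A, so m_A = 1526.9/0.8452 = 1806.5 kg/h.
S2 = 1806.5 + 1144 = 2950.5 kg/h.
N2 fraction in S2 = 1144/2950.5 = 0.3877.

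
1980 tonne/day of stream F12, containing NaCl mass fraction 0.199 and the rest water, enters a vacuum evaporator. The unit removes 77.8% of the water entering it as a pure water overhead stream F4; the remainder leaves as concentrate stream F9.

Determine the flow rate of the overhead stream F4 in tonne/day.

water entering = 1980×0.801 = 1586 tonne/day; overhead removed = 0.778×1586 = 1233.9 tonne/day.

1234 tonne/day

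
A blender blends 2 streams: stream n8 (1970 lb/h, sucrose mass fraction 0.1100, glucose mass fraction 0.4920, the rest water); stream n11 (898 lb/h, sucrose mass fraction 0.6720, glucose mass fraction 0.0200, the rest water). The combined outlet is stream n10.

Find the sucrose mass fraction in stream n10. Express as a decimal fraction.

Total flow out = 1970 + 898 = 2868 lb/h.
sucrose in = 1970×0.110 + 898×0.672 = 820.16 lb/h.
sucrose mass fraction in n10 = 820.16/2868 = 0.2860.

0.2860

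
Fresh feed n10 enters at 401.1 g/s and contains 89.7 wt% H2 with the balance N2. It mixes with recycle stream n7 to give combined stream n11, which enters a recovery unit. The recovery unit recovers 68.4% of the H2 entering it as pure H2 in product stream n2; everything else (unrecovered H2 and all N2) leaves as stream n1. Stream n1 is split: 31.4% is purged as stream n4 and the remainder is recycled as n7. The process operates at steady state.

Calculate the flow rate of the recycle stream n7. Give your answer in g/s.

189.8 g/s

N2 enters only via n10 and leaves only via the purge: 401.1×0.103 = 0.314×(N2 in n1), and the recovery unit passes all N2, so N2 in n11 = N2 in n1 = 131.57 g/s.
H2 in n11: m_A = 401.1×0.897 + (1−0.314)·(1−0.684)·m_A, so m_A = 359.79/0.7832 = 459.37 g/s.
n1 = (1−0.684)×459.37 + 131.57 = 276.73 g/s.
Recycle n7 = (1−0.314)×276.73 = 189.84 g/s.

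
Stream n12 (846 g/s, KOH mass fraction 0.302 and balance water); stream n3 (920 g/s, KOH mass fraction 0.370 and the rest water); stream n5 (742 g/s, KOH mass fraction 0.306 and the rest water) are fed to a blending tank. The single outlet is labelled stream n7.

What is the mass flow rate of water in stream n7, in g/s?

water out = water in = 846×0.698 + 920×0.630 + 742×0.694 = 1685.1 g/s.

1685 g/s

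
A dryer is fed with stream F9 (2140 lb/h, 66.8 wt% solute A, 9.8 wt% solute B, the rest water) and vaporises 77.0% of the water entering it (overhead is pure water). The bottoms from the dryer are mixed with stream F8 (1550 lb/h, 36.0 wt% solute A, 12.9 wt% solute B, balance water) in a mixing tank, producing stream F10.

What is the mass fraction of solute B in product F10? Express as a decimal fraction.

0.124

Vapour removed = 0.770×0.234×2140 = 385.59 lb/h; concentrate = 1754.4 lb/h.
solute B reaching the mixer = 209.72 (from concentrate) + 1550×0.129 = 409.67 lb/h.
Product flow = 1754.4 + 1550 = 3304.4 lb/h; solute B fraction = 0.124.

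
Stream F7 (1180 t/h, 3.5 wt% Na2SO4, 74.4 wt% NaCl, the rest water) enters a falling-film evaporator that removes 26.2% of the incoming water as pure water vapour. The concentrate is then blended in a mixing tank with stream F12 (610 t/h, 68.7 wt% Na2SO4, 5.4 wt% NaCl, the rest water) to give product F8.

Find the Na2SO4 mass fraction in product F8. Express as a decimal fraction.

Vapour removed = 0.262×0.221×1180 = 68.324 t/h; concentrate = 1111.7 t/h.
Na2SO4 reaching the mixer = 41.3 (from concentrate) + 610×0.687 = 460.37 t/h.
Product flow = 1111.7 + 610 = 1721.7 t/h; Na2SO4 fraction = 0.267.

0.267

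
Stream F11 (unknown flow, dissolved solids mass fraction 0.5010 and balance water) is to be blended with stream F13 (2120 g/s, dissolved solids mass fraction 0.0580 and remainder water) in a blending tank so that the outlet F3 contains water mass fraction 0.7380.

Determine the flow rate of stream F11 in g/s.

Let F11 be the unknown flow. Total out = 2120 + F11.
water balance: 1997 + 0.499·F11 = 0.738·(2120 + F11)
(0.499 − 0.738)·F11 = 0.738×2120 − 1997 = -432.48
F11 = -432.48 / -0.239 = 1809.5 g/s

1810 g/s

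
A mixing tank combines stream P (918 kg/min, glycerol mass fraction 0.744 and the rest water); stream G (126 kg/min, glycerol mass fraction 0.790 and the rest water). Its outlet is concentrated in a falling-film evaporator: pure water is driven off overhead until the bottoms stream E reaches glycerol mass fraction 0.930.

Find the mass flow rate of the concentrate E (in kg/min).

glycerol entering = 918×0.744 + 126×0.790 = 782.53 kg/min.
All glycerol reports to E, so E = 782.53/0.930 = 841.43 kg/min.

841.4 kg/min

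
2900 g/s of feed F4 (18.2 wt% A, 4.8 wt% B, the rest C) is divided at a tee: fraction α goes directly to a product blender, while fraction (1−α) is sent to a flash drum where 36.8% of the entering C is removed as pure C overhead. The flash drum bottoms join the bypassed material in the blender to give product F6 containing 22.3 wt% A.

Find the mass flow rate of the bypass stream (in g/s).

1018 g/s

All 2900×0.182 = 527.8 g/s of A reaches F6, so F6 = 527.8/0.223 = 2366.8 g/s and vapour = 533.18 g/s.
The evaporator receives (1−α)·2900 of feed at 0.770 C and removes 0.368 of that C:
0.368×0.770×(1−α)×2900 = 533.18
(1−α) = 533.18/821.74 = 0.6488;  α = 0.3512.
Bypass flow = 0.3512×2900 = 1018.4 g/s.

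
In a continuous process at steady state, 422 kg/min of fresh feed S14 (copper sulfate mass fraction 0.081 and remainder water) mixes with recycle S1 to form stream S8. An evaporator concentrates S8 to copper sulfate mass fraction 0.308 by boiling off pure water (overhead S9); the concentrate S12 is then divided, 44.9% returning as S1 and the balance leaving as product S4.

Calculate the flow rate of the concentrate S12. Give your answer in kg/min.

201.4 kg/min

Overall copper sulfate balance (none leaves overhead): copper sulfate in fresh feed = copper sulfate in product, i.e. 422×0.081 = (1−0.449)·S12·0.308.
S12 = 34.182/(0.308×0.551) = 201.42 kg/min.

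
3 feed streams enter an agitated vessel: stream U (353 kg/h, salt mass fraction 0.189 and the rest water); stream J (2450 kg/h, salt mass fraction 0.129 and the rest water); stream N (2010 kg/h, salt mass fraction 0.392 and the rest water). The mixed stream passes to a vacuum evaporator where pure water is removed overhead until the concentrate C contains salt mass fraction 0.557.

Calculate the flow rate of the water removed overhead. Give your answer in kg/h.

2711 kg/h

salt entering = 353×0.189 + 2450×0.129 + 2010×0.392 = 1170.7 kg/h.
All salt reports to C, so C = 1170.7/0.557 = 2101.8 kg/h.
Total feed = 4813 kg/h; overhead = 4813 − 2101.8 = 2711.2 kg/h.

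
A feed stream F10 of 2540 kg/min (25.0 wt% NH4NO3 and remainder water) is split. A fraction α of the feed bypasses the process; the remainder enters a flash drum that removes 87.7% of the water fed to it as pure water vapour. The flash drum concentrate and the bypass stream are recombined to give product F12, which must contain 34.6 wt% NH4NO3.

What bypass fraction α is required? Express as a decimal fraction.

0.578

All 2540×0.250 = 635 kg/min of NH4NO3 reaches F12, so F12 = 635/0.346 = 1835.3 kg/min and vapour = 704.74 kg/min.
The evaporator receives (1−α)·2540 of feed at 0.750 water and removes 0.877 of that water:
0.877×0.750×(1−α)×2540 = 704.74
(1−α) = 704.74/1670.7 = 0.4218;  α = 0.5782.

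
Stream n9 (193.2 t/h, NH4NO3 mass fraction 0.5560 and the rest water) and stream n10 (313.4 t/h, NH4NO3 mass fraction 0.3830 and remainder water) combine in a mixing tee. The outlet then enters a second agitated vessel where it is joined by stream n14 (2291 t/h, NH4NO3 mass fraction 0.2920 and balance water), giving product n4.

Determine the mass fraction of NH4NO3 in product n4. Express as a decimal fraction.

0.3204

Overall, product flow = 2797.6 t/h.
NH4NO3 in = 193.2×0.556 + 313.4×0.383 + 2291×0.292 = 896.42 t/h.
NH4NO3 fraction in n4 = 0.3204.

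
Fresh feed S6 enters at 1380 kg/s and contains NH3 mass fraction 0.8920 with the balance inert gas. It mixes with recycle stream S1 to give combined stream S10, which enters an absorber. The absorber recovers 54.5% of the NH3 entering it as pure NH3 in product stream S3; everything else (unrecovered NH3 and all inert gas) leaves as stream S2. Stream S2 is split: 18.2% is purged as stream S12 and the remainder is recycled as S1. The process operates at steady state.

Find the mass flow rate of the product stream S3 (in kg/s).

NH3 in S10: m_A = 1380×0.892 + (1−0.182)·(1−0.545)·m_A, so m_A = 1231/0.6278 = 1960.7 kg/s.
Product S3 = 0.545×1960.7 = 1068.6 kg/s.

1069 kg/s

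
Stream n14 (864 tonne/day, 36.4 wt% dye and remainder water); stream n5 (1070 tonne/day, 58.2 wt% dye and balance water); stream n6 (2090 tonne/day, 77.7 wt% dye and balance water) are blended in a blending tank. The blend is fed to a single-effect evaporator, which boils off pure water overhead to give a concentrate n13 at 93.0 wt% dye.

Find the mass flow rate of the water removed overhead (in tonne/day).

dye entering = 864×0.364 + 1070×0.582 + 2090×0.777 = 2561.2 tonne/day.
All dye reports to n13, so n13 = 2561.2/0.930 = 2753.9 tonne/day.
Total feed = 4024 tonne/day; overhead = 4024 − 2753.9 = 1270.1 tonne/day.

1270 tonne/day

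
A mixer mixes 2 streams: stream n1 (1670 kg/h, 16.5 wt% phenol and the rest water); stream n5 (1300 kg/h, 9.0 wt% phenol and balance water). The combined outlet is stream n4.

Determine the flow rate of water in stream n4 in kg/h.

2577 kg/h

water out = water in = 1670×0.835 + 1300×0.910 = 2577.4 kg/h.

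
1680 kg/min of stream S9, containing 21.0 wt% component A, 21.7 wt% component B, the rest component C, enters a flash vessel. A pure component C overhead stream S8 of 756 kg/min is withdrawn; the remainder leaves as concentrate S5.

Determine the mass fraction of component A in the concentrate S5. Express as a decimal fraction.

0.3818

component A is not removed: 1680×0.210 = 352.8 kg/min of component A enters S5.
Concentrate = 1680 − 756 = 924 kg/min.
Mass fraction = 352.8/924 = 0.3818.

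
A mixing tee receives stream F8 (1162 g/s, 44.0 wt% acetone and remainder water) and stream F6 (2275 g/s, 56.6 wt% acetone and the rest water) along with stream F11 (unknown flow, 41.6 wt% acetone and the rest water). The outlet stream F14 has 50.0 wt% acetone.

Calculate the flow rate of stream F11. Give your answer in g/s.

957.5 g/s

Let F11 be the unknown flow. Total out = 3437 + F11.
acetone balance: 1798.9 + 0.416·F11 = 0.500·(3437 + F11)
(0.416 − 0.500)·F11 = 0.500×3437 − 1798.9 = -80.43
F11 = -80.43 / -0.084 = 957.5 g/s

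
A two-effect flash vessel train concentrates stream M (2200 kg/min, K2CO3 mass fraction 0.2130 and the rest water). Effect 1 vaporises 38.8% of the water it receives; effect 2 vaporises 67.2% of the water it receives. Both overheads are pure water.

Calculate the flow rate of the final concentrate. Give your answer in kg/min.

816.2 kg/min

water in feed = 2200×0.787 = 1731.4 kg/min.
After stage 1: water left = (1−0.388)×1731.4 = 1059.6; stream total = 1528.2 kg/min.
After stage 2: water left = (1−0.672)×1059.6 = 347.55; final concentrate = 816.15 kg/min.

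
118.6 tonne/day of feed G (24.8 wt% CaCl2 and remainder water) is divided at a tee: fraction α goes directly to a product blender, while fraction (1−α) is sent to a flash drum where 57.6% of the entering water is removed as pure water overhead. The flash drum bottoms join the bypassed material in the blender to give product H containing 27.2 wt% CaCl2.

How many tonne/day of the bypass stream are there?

All 118.6×0.248 = 29.413 tonne/day of CaCl2 reaches H, so H = 29.413/0.272 = 108.14 tonne/day and vapour = 10.465 tonne/day.
The evaporator receives (1−α)·118.6 of feed at 0.752 water and removes 0.576 of that water:
0.576×0.752×(1−α)×118.6 = 10.465
(1−α) = 10.465/51.372 = 0.2037;  α = 0.7963.
Bypass flow = 0.7963×118.6 = 94.441 tonne/day.

94.44 tonne/day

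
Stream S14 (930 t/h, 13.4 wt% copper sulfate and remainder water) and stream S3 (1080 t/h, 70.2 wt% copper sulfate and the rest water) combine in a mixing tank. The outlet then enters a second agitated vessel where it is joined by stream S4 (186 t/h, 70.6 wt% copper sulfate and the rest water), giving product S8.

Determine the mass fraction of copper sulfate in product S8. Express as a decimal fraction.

0.4618

Overall, product flow = 2196 t/h.
copper sulfate in = 930×0.134 + 1080×0.702 + 186×0.706 = 1014.1 t/h.
copper sulfate fraction in S8 = 0.4618.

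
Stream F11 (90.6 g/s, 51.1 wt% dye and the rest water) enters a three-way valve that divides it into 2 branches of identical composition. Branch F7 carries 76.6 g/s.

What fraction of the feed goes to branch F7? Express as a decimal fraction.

Fraction to F7 = 76.6/90.6 = 0.8455.

0.845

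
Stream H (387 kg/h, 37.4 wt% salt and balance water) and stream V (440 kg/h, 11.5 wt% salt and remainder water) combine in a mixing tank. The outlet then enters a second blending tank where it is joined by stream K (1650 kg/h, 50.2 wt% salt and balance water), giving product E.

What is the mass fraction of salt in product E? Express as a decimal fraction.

0.413

Overall, product flow = 2477 kg/h.
salt in = 387×0.374 + 440×0.115 + 1650×0.502 = 1023.6 kg/h.
salt fraction in E = 0.413.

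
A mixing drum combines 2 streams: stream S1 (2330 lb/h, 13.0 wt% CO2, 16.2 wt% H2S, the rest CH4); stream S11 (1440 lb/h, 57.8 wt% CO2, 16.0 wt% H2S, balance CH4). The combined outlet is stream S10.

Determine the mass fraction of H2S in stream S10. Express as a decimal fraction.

Total flow out = 2330 + 1440 = 3770 lb/h.
H2S in = 2330×0.162 + 1440×0.160 = 607.86 lb/h.
H2S mass fraction in S10 = 607.86/3770 = 0.161.

0.161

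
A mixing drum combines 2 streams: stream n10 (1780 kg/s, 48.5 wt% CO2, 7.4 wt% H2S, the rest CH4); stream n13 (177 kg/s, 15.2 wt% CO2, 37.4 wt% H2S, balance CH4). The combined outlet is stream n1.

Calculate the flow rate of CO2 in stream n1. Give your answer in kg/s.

890.2 kg/s

CO2 out = CO2 in = 1780×0.485 + 177×0.152 = 890.2 kg/s.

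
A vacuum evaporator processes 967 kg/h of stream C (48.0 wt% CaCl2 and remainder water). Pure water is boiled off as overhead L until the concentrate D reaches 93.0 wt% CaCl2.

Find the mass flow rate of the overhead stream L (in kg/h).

467.9 kg/h

CaCl2 is conserved: 967×0.480 = 464.16 kg/h all reports to the concentrate.
Concentrate = 464.16/(target fraction) = 499.1 kg/h.
Overhead = 967 − 499.1 = 467.9 kg/h.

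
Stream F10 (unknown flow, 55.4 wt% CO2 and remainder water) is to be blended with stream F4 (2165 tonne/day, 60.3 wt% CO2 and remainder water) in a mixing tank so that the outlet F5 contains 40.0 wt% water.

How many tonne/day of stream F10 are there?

141.2 tonne/day

Let F10 be the unknown flow. Total out = 2165 + F10.
water balance: 859.5 + 0.446·F10 = 0.400·(2165 + F10)
(0.446 − 0.400)·F10 = 0.400×2165 − 859.5 = 6.495
F10 = 6.495 / 0.046 = 141.2 tonne/day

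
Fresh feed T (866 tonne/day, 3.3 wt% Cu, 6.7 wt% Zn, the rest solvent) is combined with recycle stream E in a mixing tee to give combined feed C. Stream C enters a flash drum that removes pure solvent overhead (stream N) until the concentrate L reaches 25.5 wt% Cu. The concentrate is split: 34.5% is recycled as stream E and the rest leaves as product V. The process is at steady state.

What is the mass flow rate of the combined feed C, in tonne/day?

Overall Cu balance (none leaves overhead): Cu in fresh feed = Cu in product, i.e. 866×0.033 = (1−0.345)·L·0.255.
L = 28.578/(0.255×0.655) = 171.1 tonne/day.
Recycle E = 0.345×171.1 = 59.03 tonne/day.
Combined feed C = 866 + 59.03 = 925.03 tonne/day.

925 tonne/day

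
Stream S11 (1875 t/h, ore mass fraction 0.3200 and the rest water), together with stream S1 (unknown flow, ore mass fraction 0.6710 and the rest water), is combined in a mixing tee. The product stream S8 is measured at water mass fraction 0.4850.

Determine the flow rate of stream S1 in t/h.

Let S1 be the unknown flow. Total out = 1875 + S1.
water balance: 1275 + 0.329·S1 = 0.485·(1875 + S1)
(0.329 − 0.485)·S1 = 0.485×1875 − 1275 = -365.62
S1 = -365.62 / -0.156 = 2343.8 t/h

2344 t/h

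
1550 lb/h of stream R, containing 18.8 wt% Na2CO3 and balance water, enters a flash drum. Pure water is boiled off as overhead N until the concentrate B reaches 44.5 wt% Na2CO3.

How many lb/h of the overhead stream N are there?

Na2CO3 is conserved: 1550×0.188 = 291.4 lb/h all reports to the concentrate.
Concentrate = 291.4/(target fraction) = 654.83 lb/h.
Overhead = 1550 − 654.83 = 895.17 lb/h.

895.2 lb/h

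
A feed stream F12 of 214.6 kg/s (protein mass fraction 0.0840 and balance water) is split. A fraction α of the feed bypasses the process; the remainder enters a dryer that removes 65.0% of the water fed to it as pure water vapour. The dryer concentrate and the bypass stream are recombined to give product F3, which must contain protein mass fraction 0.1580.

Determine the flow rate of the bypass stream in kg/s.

45.79 kg/s

All 214.6×0.084 = 18.026 kg/s of protein reaches F3, so F3 = 18.026/0.158 = 114.09 kg/s and vapour = 100.51 kg/s.
The evaporator receives (1−α)·214.6 of feed at 0.916 water and removes 0.650 of that water:
0.650×0.916×(1−α)×214.6 = 100.51
(1−α) = 100.51/127.77 = 0.7866;  α = 0.2134.
Bypass flow = 0.2134×214.6 = 45.791 kg/s.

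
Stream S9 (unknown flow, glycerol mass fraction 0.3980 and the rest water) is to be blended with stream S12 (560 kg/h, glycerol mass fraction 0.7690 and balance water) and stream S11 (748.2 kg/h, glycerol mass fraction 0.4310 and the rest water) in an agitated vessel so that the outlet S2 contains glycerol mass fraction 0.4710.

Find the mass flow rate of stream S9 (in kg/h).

1876 kg/h

Let S9 be the unknown flow. Total out = 1308.2 + S9.
glycerol balance: 753.11 + 0.398·S9 = 0.471·(1308.2 + S9)
(0.398 − 0.471)·S9 = 0.471×1308.2 − 753.11 = -136.95
S9 = -136.95 / -0.073 = 1876.1 kg/h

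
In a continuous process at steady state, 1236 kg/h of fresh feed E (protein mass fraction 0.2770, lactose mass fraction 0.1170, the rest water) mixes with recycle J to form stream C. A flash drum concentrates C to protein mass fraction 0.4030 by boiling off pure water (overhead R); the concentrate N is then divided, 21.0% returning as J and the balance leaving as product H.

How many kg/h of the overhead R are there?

386.4 kg/h

Overall protein balance (none leaves overhead): protein in fresh feed = protein in product, i.e. 1236×0.277 = (1−0.210)·N·0.403.
N = 342.37/(0.403×0.790) = 1075.4 kg/h.
Recycle J = 0.210×1075.4 = 225.83 kg/h.
Combined feed C = 1236 + 225.83 = 1461.8 kg/h.
Overhead R = C − N = 1461.8 − 1075.4 = 386.44 kg/h.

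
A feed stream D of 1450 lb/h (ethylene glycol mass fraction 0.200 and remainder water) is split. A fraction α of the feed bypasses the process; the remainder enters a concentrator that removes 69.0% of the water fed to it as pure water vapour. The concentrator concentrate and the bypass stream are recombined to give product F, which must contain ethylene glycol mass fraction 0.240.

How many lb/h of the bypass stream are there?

1012 lb/h

All 1450×0.200 = 290 lb/h of ethylene glycol reaches F, so F = 290/0.240 = 1208.3 lb/h and vapour = 241.67 lb/h.
The evaporator receives (1−α)·1450 of feed at 0.800 water and removes 0.690 of that water:
0.690×0.800×(1−α)×1450 = 241.67
(1−α) = 241.67/800.4 = 0.3019;  α = 0.6981.
Bypass flow = 0.6981×1450 = 1012.2 lb/h.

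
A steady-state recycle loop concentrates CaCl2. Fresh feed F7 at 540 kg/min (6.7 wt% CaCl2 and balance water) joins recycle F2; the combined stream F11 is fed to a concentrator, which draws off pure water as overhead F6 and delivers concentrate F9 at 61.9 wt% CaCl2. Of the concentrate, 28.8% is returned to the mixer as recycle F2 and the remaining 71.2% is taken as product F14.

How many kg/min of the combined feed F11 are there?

Overall CaCl2 balance (none leaves overhead): CaCl2 in fresh feed = CaCl2 in product, i.e. 540×0.067 = (1−0.288)·F9·0.619.
F9 = 36.18/(0.619×0.712) = 82.091 kg/min.
Recycle F2 = 0.288×82.091 = 23.642 kg/min.
Combined feed F11 = 540 + 23.642 = 563.64 kg/min.

563.6 kg/min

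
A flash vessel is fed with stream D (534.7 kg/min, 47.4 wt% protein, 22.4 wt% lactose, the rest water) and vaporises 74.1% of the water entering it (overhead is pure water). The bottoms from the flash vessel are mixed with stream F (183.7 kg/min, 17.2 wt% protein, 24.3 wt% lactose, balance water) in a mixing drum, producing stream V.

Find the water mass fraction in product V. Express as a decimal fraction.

Vapour removed = 0.741×0.302×534.7 = 119.66 kg/min; concentrate = 415.04 kg/min.
water reaching the mixer = 41.823 (from concentrate) + 183.7×0.585 = 149.29 kg/min.
Product flow = 415.04 + 183.7 = 598.74 kg/min; water fraction = 0.249.

0.249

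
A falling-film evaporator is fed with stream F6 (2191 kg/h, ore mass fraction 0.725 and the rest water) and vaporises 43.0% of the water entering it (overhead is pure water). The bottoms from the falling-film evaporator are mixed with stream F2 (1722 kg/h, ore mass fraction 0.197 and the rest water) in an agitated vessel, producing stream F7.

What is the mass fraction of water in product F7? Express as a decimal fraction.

0.472

Vapour removed = 0.430×0.275×2191 = 259.09 kg/h; concentrate = 1931.9 kg/h.
water reaching the mixer = 343.44 (from concentrate) + 1722×0.803 = 1726.2 kg/h.
Product flow = 1931.9 + 1722 = 3653.9 kg/h; water fraction = 0.472.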